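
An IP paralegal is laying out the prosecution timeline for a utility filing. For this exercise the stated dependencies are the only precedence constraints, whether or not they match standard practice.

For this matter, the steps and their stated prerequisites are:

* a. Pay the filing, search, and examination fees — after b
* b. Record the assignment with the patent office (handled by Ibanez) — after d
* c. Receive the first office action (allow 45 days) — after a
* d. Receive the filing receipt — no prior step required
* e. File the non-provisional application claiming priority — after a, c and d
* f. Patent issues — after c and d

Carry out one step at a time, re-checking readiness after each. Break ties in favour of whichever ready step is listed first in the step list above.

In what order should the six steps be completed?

d → b → a → c → e → f

d has no prerequisites → d first.
That leaves b as the only ready step → b.
a is the only step now ready → a.
Next only c has its prerequisites met → c.
e and f are both available; e is listed earlier → e.
f needed c and d, now all done → f.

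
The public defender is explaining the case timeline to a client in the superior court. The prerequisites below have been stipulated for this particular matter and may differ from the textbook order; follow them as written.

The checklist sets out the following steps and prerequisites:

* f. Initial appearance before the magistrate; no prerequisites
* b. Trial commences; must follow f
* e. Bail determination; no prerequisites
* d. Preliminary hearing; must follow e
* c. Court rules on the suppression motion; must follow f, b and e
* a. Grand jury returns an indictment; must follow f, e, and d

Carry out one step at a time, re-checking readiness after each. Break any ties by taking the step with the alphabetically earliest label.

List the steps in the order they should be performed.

e, d, f, a, b, c

Nothing is required for e and f. e has the earlier label → e first.
d now also ready, so the ready set is {d, f}; d has the earlier label → d.
That leaves f as the only ready step → f.
Now a and b have their prerequisites met. a has the earlier label, so a next.
Next only b has its prerequisites met → b.
c needed b, e and f, now all done → c.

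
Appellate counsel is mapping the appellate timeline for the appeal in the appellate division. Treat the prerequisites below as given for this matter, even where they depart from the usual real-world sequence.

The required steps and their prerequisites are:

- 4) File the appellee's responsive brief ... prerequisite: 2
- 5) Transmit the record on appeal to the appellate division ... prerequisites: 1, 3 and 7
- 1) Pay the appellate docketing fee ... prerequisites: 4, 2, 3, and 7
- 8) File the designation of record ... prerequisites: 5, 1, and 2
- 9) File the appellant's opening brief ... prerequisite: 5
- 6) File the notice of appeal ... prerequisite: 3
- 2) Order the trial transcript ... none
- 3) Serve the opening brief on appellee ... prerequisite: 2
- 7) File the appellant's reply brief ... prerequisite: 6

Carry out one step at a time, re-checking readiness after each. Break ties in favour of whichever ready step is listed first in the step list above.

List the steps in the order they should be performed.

2 → 4 → 3 → 6 → 7 → 1 → 5 → 8 → 9

2 is the only step with nothing outstanding, so it goes first.
Now 4 and 3 have their prerequisites met. 4 is listed earlier, so 4 next.
3 is the only step now ready → 3.
That leaves 6 as the only ready step → 6.
7 is the only step now ready → 7.
1 needed 4, 2, 3 and 7, now all done → 1.
5 is the only step now ready → 5.
Ready: 8 and 9. 8 is listed earlier → 8.
9 needed 5, now all done → 9.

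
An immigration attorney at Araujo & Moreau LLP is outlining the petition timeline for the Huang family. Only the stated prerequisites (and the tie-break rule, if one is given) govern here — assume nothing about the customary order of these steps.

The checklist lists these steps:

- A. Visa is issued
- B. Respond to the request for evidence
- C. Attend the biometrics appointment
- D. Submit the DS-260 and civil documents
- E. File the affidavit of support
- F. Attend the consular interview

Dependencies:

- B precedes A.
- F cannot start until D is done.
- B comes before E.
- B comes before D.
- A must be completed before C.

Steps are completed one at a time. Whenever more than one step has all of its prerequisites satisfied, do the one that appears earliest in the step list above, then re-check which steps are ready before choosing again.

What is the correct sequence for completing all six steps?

B has no prerequisites → B first.
A, D and E are all available; A is listed earlier → A.
Now C, D and E have their prerequisites met. C is listed earlier, so C next.
Ready: D and E. D is listed earlier → D.
F now also ready, so the ready set is {E, F}; E is listed earlier → E.
F needed D, now all done → F.

B → A → C → D → E → F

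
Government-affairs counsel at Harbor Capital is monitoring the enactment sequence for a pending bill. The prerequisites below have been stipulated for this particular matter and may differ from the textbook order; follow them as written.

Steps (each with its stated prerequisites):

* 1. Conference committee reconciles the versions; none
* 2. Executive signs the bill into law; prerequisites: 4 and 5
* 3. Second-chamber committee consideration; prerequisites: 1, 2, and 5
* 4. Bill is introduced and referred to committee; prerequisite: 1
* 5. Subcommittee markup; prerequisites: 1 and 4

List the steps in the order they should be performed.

1, 4, 5, 2, 3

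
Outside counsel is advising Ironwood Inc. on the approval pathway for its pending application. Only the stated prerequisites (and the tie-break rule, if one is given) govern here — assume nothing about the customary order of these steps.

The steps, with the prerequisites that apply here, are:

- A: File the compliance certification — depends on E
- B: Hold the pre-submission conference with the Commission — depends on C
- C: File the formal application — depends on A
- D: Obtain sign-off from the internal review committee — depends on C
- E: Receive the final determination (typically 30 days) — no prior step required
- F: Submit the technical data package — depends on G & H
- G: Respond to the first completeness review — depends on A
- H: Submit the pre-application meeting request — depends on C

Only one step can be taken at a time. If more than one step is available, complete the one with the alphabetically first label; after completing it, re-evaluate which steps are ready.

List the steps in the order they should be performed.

E has no prerequisites → E first.
A needed E, now all done → A.
C and G are both available; C has the earlier label → C.
Ready: B, D, G and H. B has the earlier label → B.
D, G and H are all available; D has the earlier label → D.
Ready: G and H. G has the earlier label → G.
That leaves H as the only ready step → H.
That leaves F as the only ready step → F.

E, A, C, B, D, G, H, F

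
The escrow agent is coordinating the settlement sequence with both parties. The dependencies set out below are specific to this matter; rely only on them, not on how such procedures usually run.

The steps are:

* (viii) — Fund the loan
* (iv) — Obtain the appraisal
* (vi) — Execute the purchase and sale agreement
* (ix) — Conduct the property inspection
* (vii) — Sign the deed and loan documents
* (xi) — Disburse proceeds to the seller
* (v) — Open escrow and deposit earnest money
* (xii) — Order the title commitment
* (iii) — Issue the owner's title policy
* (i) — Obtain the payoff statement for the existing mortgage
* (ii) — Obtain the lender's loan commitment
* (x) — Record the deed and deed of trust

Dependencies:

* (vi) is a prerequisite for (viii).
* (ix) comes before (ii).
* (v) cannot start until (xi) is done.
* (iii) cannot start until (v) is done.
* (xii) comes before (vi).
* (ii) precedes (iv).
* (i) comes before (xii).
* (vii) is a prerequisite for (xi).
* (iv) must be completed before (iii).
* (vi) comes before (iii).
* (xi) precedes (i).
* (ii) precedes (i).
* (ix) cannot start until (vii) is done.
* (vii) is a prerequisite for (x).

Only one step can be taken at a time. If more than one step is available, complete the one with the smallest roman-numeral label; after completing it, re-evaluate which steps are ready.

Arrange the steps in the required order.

(vii) has no prerequisites → (vii) first.
Now (ix), (x) and (xi) have their prerequisites met. (ix) has the earlier label, so (ix) next.
Ready: (ii), (x) and (xi). (ii) has the earlier label → (ii).
(iv) now also ready, so the ready set is {(iv), (x), (xi)}; (iv) has the earlier label → (iv).
(x) and (xi) are both available; (x) has the earlier label → (x).
(xi) needed (vii), now all done → (xi).
Ready: (i) and (v). (i) has the earlier label → (i).
Ready: (v) and (xii). (v) has the earlier label → (v).
(xii) is the only step now ready → (xii).
(vi) needed (xii), now all done → (vi).
(iii) and (viii) are both available; (iii) has the earlier label → (iii).
(viii) is the only step now ready → (viii).

(vii), (ix), (ii), (iv), (x), (xi), (i), (v), (xii), (vi), (iii), (viii)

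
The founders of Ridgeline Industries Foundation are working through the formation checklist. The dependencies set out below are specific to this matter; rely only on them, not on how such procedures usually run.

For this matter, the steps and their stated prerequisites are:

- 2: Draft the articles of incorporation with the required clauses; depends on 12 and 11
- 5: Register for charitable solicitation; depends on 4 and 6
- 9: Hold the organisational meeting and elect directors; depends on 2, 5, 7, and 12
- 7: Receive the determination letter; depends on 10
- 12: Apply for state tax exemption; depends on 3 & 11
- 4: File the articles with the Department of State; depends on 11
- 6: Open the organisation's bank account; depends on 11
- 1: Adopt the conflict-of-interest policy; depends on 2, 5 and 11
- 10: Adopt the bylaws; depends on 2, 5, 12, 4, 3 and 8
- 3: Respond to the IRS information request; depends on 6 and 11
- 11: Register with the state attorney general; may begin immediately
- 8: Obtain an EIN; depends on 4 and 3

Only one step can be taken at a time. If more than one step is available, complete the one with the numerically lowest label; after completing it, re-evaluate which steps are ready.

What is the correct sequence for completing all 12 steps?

Only 11 has no prerequisites, so it is first.
Now 4 and 6 have their prerequisites met. 4 has the earlier label, so 4 next.
6 needed 11, now all done → 6.
3 and 5 are both available; 3 has the earlier label → 3.
8 and 12 now also ready, so the ready set is {5, 8, 12}; 5 has the earlier label → 5.
8 and 12 are both available; 8 has the earlier label → 8.
That leaves 12 as the only ready step → 12.
2 is the only step now ready → 2.
Ready: 1 and 10. 1 has the earlier label → 1.
Next only 10 has its prerequisites met → 10.
7 needed 10, now all done → 7.
That leaves 9 as the only ready step → 9.

11, 4, 6, 3, 5, 8, 12, 2, 1, 10, 7, 9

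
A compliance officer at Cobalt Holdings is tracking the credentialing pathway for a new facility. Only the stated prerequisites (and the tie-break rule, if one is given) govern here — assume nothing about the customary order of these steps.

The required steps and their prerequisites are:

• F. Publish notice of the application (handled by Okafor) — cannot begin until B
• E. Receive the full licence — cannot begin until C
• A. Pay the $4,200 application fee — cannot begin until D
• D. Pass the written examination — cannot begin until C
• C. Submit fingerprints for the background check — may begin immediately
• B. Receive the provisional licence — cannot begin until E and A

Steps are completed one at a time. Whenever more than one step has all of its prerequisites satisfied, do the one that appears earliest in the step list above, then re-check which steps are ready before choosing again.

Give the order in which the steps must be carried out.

C, E, D, A, B, F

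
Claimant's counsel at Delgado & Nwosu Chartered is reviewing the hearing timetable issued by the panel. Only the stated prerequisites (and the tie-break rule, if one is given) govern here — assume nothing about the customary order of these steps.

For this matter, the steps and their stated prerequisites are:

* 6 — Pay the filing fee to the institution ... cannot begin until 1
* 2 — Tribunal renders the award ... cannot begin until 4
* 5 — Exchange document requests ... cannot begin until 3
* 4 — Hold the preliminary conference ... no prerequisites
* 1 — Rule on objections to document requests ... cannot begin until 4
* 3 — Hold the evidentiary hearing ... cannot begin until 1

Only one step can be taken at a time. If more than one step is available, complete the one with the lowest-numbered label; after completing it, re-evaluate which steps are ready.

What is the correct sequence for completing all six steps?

Only 4 has no prerequisites, so it is first.
Ready: 1 and 2. 1 has the earlier label → 1.
Now 2, 3 and 6 have their prerequisites met. 2 has the earlier label, so 2 next.
Ready: 3 and 6. 3 has the earlier label → 3.
Now 5 and 6 have their prerequisites met. 5 has the earlier label, so 5 next.
That leaves 6 as the only ready step → 6.

4, 1, 2, 3, 5, 6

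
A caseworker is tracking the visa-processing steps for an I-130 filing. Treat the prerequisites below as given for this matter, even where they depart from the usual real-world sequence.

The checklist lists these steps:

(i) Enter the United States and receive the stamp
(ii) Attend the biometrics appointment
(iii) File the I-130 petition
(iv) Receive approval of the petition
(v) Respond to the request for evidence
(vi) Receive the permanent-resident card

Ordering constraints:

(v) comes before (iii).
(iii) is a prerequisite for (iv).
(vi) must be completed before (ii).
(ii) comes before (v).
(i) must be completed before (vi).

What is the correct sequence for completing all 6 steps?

(i) → (vi) → (ii) → (v) → (iii) → (iv)

Only (i) has no prerequisites, so it is first.
(vi) needed (i), now all done → (vi).
(ii) is the only step now ready → (ii).
Next only (v) has its prerequisites met → (v).
(iii) needed (v), now all done → (iii).
Next only (iv) has its prerequisites met → (iv).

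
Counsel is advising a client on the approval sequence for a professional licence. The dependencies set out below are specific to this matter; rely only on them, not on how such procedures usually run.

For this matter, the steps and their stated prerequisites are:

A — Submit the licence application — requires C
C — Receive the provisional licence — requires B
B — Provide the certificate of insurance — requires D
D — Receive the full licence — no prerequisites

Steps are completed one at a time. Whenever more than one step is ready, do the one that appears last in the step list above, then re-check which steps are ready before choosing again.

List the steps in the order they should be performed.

Only D has no prerequisites, so it is first.
B is the only step now ready → B.
C needed B, now all done → C.
A is the only step now ready → A.

D, B, C, A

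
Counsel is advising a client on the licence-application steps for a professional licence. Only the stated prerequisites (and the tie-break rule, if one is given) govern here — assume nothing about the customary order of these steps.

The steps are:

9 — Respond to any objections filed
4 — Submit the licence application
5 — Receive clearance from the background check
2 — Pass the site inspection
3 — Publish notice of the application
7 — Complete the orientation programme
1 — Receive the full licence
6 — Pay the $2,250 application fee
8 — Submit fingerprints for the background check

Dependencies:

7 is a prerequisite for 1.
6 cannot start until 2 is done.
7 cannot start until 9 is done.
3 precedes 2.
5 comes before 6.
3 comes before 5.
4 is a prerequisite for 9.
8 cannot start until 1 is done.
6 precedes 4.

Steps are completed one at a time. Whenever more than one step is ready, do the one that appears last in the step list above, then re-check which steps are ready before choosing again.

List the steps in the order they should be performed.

3 has no prerequisites → 3 first.
Now 2 and 5 have their prerequisites met. 2 is listed later, so 2 next.
5 needed 3, now all done → 5.
6 needed 2 and 5, now all done → 6.
That leaves 4 as the only ready step → 4.
9 is the only step now ready → 9.
7 needed 9, now all done → 7.
1 needed 7, now all done → 1.
Next only 8 has its prerequisites met → 8.

3 2 5 6 4 9 7 1 8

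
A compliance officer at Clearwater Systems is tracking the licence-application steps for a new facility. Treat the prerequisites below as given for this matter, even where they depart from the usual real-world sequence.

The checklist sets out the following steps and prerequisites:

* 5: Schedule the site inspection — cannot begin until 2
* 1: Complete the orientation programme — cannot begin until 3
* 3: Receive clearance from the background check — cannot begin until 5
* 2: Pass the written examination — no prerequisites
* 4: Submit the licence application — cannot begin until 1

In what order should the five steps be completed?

Only 2 has no prerequisites, so it is first.
5 is the only step now ready → 5.
3 needed 5, now all done → 3.
1 is the only step now ready → 1.
Next only 4 has its prerequisites met → 4.

2 5 3 1 4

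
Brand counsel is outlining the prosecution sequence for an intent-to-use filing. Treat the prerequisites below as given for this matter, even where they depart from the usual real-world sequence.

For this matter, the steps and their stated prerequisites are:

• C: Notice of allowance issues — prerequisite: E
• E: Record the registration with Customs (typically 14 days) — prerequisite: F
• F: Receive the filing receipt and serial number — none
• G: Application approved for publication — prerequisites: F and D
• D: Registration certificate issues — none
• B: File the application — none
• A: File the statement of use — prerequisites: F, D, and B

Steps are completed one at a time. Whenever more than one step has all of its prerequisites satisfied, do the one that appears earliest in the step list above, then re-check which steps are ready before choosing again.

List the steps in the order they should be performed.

F E C D G B A

F, D and B have no prerequisites; F is listed earlier, so F is first.
Now E, D and B have their prerequisites met. E is listed earlier, so E next.
C now also ready, so the ready set is {C, D, B}; C is listed earlier → C.
Ready: D and B. D is listed earlier → D.
G and B are both available; G is listed earlier → G.
That leaves B as the only ready step → B.
A is the only step now ready → A.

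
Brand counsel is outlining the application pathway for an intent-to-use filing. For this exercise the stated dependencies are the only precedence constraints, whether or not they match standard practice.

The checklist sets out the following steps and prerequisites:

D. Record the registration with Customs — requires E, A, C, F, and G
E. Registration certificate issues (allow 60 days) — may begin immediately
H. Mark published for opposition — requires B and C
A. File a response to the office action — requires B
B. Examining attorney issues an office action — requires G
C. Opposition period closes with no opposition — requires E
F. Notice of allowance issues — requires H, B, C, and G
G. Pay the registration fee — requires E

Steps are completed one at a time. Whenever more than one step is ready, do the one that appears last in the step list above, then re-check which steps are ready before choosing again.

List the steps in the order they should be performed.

Only E has no prerequisites, so it is first.
G and C are both available; G is listed later → G.
Now C and B have their prerequisites met. C is listed later, so C next.
That leaves B as the only ready step → B.
Ready: A and H. A is listed later → A.
H needed C and B, now all done → H.
That leaves F as the only ready step → F.
That leaves D as the only ready step → D.

E, G, C, B, A, H, F, D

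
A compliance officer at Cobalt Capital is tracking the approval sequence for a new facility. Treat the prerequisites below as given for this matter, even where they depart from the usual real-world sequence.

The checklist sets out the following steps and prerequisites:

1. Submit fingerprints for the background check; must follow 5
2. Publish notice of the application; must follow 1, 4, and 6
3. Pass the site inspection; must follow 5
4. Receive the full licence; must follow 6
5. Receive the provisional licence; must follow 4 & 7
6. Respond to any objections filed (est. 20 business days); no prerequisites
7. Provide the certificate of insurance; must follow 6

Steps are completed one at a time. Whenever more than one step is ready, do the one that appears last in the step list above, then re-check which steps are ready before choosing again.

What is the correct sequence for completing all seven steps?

6, 7, 4, 5, 3, 1, 2

6 is the only step with nothing outstanding, so it goes first.
Ready: 7 and 4. 7 is listed later → 7.
4 is the only step now ready → 4.
That leaves 5 as the only ready step → 5.
3 and 1 are both available; 3 is listed later → 3.
That leaves 1 as the only ready step → 1.
2 is the only step now ready → 2.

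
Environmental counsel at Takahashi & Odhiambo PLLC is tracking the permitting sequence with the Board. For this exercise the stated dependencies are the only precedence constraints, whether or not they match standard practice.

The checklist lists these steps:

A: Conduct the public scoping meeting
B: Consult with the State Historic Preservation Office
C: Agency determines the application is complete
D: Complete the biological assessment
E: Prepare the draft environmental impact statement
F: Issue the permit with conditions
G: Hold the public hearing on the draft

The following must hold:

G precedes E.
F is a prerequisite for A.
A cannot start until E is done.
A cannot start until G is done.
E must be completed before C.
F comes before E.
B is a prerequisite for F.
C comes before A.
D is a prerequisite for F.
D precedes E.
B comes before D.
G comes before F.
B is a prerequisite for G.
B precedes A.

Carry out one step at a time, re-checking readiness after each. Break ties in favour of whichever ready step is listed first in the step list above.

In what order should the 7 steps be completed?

B is the only step with nothing outstanding, so it goes first.
Ready: D and G. D is listed earlier → D.
G needed B, now all done → G.
That leaves F as the only ready step → F.
That leaves E as the only ready step → E.
C needed E, now all done → C.
A needed B, C, E, F and G, now all done → A.

B, D, G, F, E, C, A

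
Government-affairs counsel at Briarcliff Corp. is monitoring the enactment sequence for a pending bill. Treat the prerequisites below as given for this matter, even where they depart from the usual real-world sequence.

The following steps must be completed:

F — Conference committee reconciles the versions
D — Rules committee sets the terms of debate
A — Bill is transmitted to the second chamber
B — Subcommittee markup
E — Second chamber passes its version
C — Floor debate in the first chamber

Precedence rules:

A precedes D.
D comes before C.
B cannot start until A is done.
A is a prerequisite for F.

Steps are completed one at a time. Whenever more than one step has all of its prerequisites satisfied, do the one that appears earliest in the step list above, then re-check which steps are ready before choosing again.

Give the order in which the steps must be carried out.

A F D B E C

Nothing is required for A and E. A is listed earlier → A first.
Now F, D, B and E have their prerequisites met. F is listed earlier, so F next.
Ready: D, B and E. D is listed earlier → D.
B, E and C are all available; B is listed earlier → B.
Ready: E and C. E is listed earlier → E.
C is the only step now ready → C.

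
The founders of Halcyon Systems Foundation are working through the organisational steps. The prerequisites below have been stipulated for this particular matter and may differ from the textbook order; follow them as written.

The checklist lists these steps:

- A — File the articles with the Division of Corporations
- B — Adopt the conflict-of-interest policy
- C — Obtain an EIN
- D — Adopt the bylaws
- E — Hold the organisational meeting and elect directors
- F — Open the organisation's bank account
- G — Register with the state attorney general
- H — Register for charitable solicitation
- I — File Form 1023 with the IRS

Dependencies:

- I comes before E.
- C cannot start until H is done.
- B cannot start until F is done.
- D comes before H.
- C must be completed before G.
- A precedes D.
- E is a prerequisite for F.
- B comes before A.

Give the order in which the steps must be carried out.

I → E → F → B → A → D → H → C → G

Only I has no prerequisites, so it is first.
E needed I, now all done → E.
F needed E, now all done → F.
That leaves B as the only ready step → B.
That leaves A as the only ready step → A.
D is the only step now ready → D.
H needed D, now all done → H.
Next only C has its prerequisites met → C.
That leaves G as the only ready step → G.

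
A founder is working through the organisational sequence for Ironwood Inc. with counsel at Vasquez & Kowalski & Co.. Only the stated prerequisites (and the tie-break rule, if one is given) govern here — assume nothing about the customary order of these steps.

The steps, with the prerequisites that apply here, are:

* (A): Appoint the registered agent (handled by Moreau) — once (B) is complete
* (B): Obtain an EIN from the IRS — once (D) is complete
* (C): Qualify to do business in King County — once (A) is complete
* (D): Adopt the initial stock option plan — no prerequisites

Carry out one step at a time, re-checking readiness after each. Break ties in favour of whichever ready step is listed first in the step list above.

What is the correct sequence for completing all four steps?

(D) (B) (A) (C)

(D) is the only step with nothing outstanding, so it goes first.
(B) needed (D), now all done → (B).
(A) is the only step now ready → (A).
Next only (C) has its prerequisites met → (C).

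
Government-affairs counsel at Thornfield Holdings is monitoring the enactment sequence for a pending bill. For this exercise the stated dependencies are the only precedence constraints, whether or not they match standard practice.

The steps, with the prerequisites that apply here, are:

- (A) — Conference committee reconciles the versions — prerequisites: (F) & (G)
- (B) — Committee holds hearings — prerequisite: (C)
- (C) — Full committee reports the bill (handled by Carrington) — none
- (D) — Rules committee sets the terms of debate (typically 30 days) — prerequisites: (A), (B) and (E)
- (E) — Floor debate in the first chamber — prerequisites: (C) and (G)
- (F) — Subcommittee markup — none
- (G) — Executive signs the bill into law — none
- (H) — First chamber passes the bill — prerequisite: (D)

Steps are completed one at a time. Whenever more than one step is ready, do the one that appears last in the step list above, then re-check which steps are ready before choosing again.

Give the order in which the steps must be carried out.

(G), (F), (C), (E), (B), (A), (D), (H)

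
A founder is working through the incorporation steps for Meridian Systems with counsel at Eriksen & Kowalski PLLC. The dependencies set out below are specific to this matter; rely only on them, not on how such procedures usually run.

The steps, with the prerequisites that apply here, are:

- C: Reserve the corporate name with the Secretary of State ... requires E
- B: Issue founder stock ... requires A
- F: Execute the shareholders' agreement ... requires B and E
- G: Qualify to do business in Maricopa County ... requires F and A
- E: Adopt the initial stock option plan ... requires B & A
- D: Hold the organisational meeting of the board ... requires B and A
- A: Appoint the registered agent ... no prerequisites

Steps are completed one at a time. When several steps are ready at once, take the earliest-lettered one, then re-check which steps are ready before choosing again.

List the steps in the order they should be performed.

A, B, D, E, C, F, G

A has no prerequisites → A first.
B needed A, now all done → B.
Ready: D and E. D has the earlier label → D.
Next only E has its prerequisites met → E.
C and F are both available; C has the earlier label → C.
F needed B and E, now all done → F.
G needed A and F, now all done → G.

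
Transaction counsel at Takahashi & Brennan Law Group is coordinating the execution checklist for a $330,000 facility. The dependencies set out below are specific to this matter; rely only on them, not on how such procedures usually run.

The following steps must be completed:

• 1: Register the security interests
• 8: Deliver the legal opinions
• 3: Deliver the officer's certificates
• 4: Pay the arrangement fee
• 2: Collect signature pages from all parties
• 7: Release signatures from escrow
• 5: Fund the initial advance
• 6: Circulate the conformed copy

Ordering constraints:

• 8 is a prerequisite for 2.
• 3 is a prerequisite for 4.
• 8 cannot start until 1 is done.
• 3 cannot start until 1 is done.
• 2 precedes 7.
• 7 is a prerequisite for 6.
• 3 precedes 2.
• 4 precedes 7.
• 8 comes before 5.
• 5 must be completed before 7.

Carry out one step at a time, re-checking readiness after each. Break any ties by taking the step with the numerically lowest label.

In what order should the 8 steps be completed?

1, 3, 4, 8, 2, 5, 7, 6

Only 1 has no prerequisites, so it is first.
Ready: 3 and 8. 3 has the earlier label → 3.
4 now also ready, so the ready set is {4, 8}; 4 has the earlier label → 4.
8 is the only step now ready → 8.
2 and 5 are both available; 2 has the earlier label → 2.
5 is the only step now ready → 5.
7 needed 2, 4 and 5, now all done → 7.
That leaves 6 as the only ready step → 6.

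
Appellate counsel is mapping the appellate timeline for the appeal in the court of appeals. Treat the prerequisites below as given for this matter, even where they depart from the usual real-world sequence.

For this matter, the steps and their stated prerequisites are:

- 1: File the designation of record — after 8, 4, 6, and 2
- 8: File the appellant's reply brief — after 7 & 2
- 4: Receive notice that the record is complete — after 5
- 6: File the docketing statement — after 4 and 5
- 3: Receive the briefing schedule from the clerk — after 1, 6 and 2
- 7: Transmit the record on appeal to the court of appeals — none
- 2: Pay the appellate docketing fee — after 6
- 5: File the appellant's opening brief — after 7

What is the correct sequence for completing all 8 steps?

7, 5, 4, 6, 2, 8, 1, 3

Only 7 has no prerequisites, so it is first.
That leaves 5 as the only ready step → 5.
4 is the only step now ready → 4.
6 needed 4 and 5, now all done → 6.
2 needed 6, now all done → 2.
8 needed 7 and 2, now all done → 8.
Next only 1 has its prerequisites met → 1.
3 needed 1, 6 and 2, now all done → 3.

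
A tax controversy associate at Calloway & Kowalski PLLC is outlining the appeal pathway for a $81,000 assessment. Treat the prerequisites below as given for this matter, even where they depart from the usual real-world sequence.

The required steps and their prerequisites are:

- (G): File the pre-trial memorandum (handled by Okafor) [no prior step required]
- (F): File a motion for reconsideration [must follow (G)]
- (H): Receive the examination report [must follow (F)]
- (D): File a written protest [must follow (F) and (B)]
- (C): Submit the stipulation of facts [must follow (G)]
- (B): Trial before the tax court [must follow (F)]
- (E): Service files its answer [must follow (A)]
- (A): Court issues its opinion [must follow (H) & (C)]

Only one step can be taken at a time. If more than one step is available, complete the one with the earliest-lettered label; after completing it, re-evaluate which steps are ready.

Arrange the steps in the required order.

(G) (C) (F) (B) (D) (H) (A) (E)

Only (G) has no prerequisites, so it is first.
Ready: (C) and (F). (C) has the earlier label → (C).
That leaves (F) as the only ready step → (F).
Now (B) and (H) have their prerequisites met. (B) has the earlier label, so (B) next.
Now (D) and (H) have their prerequisites met. (D) has the earlier label, so (D) next.
That leaves (H) as the only ready step → (H).
Next only (A) has its prerequisites met → (A).
(E) is the only step now ready → (E).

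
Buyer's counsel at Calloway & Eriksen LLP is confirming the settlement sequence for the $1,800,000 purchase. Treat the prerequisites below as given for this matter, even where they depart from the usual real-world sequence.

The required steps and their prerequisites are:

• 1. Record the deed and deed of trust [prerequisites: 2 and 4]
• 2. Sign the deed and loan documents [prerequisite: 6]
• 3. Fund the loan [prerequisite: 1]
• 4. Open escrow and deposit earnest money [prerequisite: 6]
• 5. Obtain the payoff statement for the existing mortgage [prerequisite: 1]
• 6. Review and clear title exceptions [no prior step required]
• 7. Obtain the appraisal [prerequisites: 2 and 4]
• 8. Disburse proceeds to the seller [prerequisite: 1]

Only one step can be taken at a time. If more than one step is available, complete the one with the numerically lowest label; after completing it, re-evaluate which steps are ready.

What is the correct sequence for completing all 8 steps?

6, 2, 4, 1, 3, 5, 7, 8

6 is the only step with nothing outstanding, so it goes first.
Ready: 2 and 4. 2 has the earlier label → 2.
Next only 4 has its prerequisites met → 4.
Ready: 1 and 7. 1 has the earlier label → 1.
3, 5, 7 and 8 are all available; 3 has the earlier label → 3.
Now 5, 7 and 8 have their prerequisites met. 5 has the earlier label, so 5 next.
Ready: 7 and 8. 7 has the earlier label → 7.
8 needed 1, now all done → 8.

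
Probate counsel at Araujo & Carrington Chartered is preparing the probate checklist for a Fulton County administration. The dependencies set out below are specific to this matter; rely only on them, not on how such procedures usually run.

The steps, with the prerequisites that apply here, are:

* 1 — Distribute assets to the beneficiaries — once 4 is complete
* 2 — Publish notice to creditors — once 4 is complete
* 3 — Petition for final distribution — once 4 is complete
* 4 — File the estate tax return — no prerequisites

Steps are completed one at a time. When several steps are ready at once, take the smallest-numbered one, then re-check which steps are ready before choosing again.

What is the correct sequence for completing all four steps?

Only 4 has no prerequisites, so it is first.
Now 1, 2 and 3 have their prerequisites met. 1 has the earlier label, so 1 next.
Ready: 2 and 3. 2 has the earlier label → 2.
Next only 3 has its prerequisites met → 3.

4 1 2 3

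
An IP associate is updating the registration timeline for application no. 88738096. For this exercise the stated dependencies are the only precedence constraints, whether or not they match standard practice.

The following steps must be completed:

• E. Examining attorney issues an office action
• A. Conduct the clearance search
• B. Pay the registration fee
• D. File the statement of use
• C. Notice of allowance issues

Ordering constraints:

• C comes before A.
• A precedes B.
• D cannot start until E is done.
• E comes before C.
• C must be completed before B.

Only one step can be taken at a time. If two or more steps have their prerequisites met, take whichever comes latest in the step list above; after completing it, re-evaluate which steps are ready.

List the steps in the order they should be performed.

E has no prerequisites → E first.
C and D are both available; C is listed later → C.
A now also ready, so the ready set is {D, A}; D is listed later → D.
A needed C, now all done → A.
That leaves B as the only ready step → B.

E, C, D, A, B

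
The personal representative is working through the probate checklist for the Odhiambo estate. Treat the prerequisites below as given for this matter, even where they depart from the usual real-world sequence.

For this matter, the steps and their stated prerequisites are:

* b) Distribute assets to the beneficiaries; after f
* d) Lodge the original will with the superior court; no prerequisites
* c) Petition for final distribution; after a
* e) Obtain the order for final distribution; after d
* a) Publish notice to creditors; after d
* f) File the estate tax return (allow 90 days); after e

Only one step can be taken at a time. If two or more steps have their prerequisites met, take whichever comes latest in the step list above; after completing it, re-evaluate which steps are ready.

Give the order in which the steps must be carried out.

d is the only step with nothing outstanding, so it goes first.
Ready: a and e. a is listed later → a.
c now also ready, so the ready set is {e, c}; e is listed later → e.
Ready: f and c. f is listed later → f.
Now c and b have their prerequisites met. c is listed later, so c next.
Next only b has its prerequisites met → b.

d, a, e, f, c, b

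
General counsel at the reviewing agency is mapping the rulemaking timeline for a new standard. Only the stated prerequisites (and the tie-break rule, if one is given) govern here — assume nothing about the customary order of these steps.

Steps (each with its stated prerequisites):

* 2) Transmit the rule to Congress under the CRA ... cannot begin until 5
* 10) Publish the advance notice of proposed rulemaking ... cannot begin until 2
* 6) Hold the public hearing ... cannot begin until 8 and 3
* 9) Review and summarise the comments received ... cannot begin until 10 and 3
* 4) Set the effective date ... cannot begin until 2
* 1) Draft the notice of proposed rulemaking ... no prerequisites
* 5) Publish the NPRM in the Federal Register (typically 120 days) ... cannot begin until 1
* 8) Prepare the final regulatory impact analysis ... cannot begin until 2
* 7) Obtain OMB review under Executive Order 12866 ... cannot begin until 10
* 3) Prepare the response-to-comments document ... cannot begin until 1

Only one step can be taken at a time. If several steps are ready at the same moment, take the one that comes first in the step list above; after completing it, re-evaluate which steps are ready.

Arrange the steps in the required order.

1 is the only step with nothing outstanding, so it goes first.
5 and 3 are both available; 5 is listed earlier → 5.
Now 2 and 3 have their prerequisites met. 2 is listed earlier, so 2 next.
Ready: 10, 4, 8 and 3. 10 is listed earlier → 10.
7 now also ready, so the ready set is {4, 8, 7, 3}; 4 is listed earlier → 4.
Ready: 8, 7 and 3. 8 is listed earlier → 8.
Ready: 7 and 3. 7 is listed earlier → 7.
Next only 3 has its prerequisites met → 3.
6 and 9 are both available; 6 is listed earlier → 6.
Next only 9 has its prerequisites met → 9.

1 5 2 10 4 8 7 3 6 9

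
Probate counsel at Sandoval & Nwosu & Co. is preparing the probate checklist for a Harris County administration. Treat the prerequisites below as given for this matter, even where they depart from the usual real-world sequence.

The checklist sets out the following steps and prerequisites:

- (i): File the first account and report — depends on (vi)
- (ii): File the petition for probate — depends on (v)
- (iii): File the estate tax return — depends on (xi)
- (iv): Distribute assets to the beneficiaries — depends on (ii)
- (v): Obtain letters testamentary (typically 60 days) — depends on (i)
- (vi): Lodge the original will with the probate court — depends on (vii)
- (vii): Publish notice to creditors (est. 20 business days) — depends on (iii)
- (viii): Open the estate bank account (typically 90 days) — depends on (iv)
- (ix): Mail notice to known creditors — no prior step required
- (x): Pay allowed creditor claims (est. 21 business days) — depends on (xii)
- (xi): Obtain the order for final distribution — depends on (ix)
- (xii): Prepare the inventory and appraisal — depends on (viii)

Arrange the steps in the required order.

(ix) → (xi) → (iii) → (vii) → (vi) → (i) → (v) → (ii) → (iv) → (viii) → (xii) → (x)

(ix) is the only step with nothing outstanding, so it goes first.
That leaves (xi) as the only ready step → (xi).
(iii) needed (xi), now all done → (iii).
(vii) is the only step now ready → (vii).
Next only (vi) has its prerequisites met → (vi).
(i) needed (vi), now all done → (i).
That leaves (v) as the only ready step → (v).
That leaves (ii) as the only ready step → (ii).
(iv) is the only step now ready → (iv).
(viii) is the only step now ready → (viii).
(xii) needed (viii), now all done → (xii).
(x) needed (xii), now all done → (x).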